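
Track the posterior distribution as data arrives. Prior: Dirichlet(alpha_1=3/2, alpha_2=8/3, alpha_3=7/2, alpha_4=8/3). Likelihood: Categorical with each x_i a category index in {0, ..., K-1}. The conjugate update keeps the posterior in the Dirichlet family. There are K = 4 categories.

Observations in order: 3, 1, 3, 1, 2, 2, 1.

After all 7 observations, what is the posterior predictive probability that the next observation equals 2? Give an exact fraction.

33/104

obs 1: x=3 → posterior Dirichlet(3/2, 8/3, 7/2, 11/3)
obs 2: x=1 → posterior Dirichlet(3/2, 11/3, 7/2, 11/3)
obs 3: x=3 → posterior Dirichlet(3/2, 11/3, 7/2, 14/3)
obs 4: x=1 → posterior Dirichlet(3/2, 14/3, 7/2, 14/3)
obs 5: x=2 → posterior Dirichlet(3/2, 14/3, 9/2, 14/3)
obs 6: x=2 → posterior Dirichlet(3/2, 14/3, 11/2, 14/3)
obs 7: x=1 → posterior Dirichlet(3/2, 17/3, 11/2, 14/3)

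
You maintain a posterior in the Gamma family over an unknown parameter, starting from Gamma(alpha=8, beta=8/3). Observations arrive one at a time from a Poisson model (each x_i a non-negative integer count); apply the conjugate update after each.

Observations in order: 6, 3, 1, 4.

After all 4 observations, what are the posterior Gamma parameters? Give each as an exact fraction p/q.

obs 1: x=6 → posterior Gamma(14, 11/3)
obs 2: x=3 → posterior Gamma(17, 14/3)
obs 3: x=1 → posterior Gamma(18, 17/3)
obs 4: x=4 → posterior Gamma(22, 20/3)

alpha=22, beta=20/3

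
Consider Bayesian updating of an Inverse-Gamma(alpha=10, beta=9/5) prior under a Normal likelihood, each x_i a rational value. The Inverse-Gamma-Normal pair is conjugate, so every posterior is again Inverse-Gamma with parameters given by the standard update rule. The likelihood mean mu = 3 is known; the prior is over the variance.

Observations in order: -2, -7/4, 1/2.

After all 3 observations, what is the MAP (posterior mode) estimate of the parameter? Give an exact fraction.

obs 1: x=-2 → posterior Inverse-Gamma(21/2, 143/10)
obs 2: x=-7/4 → posterior Inverse-Gamma(11, 4093/160)
obs 3: x=1/2 → posterior Inverse-Gamma(23/2, 4593/160)

4593/2000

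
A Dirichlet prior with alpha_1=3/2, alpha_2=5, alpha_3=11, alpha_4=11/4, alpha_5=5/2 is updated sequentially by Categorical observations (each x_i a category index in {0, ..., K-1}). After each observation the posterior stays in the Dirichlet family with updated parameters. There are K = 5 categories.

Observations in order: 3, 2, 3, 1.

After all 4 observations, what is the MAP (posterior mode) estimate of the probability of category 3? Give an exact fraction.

5/29

obs 1: x=3 → posterior Dirichlet(3/2, 5, 11, 15/4, 5/2)
obs 2: x=2 → posterior Dirichlet(3/2, 5, 12, 15/4, 5/2)
obs 3: x=3 → posterior Dirichlet(3/2, 5, 12, 19/4, 5/2)
obs 4: x=1 → posterior Dirichlet(3/2, 6, 12, 19/4, 5/2)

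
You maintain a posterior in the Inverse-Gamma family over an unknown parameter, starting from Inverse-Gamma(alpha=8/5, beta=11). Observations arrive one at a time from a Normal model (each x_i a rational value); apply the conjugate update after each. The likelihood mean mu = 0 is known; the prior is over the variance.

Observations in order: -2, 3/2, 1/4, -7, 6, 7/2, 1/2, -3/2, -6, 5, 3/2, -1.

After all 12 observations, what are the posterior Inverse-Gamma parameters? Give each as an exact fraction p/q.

alpha=38/5, beta=3077/32

obs 1: x=-2 → posterior Inverse-Gamma(21/10, 13)
obs 2: x=3/2 → posterior Inverse-Gamma(13/5, 113/8)
obs 3: x=1/4 → posterior Inverse-Gamma(31/10, 453/32)
obs 4: x=-7 → posterior Inverse-Gamma(18/5, 1237/32)
obs 5: x=6 → posterior Inverse-Gamma(41/10, 1813/32)
obs 6: x=7/2 → posterior Inverse-Gamma(23/5, 2009/32)
obs 7: x=1/2 → posterior Inverse-Gamma(51/10, 2013/32)
obs 8: x=-3/2 → posterior Inverse-Gamma(28/5, 2049/32)
obs 9: x=-6 → posterior Inverse-Gamma(61/10, 2625/32)
obs 10: x=5 → posterior Inverse-Gamma(33/5, 3025/32)
obs 11: x=3/2 → posterior Inverse-Gamma(71/10, 3061/32)
obs 12: x=-1 → posterior Inverse-Gamma(38/5, 3077/32)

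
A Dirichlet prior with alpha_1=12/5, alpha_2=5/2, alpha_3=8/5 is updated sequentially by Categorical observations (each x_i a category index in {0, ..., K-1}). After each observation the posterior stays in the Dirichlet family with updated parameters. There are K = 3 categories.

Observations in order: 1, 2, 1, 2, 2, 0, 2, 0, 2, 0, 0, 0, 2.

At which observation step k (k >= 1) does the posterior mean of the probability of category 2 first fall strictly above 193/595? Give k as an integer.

k = 4

obs 1: x=1 → posterior Dirichlet(12/5, 7/2, 8/5)
obs 2: x=2 → posterior Dirichlet(12/5, 7/2, 13/5)
obs 3: x=1 → posterior Dirichlet(12/5, 9/2, 13/5)
obs 4: x=2 → posterior Dirichlet(12/5, 9/2, 18/5)
obs 5: x=2 → posterior Dirichlet(12/5, 9/2, 23/5)
obs 6: x=0 → posterior Dirichlet(17/5, 9/2, 23/5)
obs 7: x=2 → posterior Dirichlet(17/5, 9/2, 28/5)
obs 8: x=0 → posterior Dirichlet(22/5, 9/2, 28/5)
obs 9: x=2 → posterior Dirichlet(22/5, 9/2, 33/5)
obs 10: x=0 → posterior Dirichlet(27/5, 9/2, 33/5)
obs 11: x=0 → posterior Dirichlet(32/5, 9/2, 33/5)
obs 12: x=0 → posterior Dirichlet(37/5, 9/2, 33/5)
obs 13: x=2 → posterior Dirichlet(37/5, 9/2, 38/5)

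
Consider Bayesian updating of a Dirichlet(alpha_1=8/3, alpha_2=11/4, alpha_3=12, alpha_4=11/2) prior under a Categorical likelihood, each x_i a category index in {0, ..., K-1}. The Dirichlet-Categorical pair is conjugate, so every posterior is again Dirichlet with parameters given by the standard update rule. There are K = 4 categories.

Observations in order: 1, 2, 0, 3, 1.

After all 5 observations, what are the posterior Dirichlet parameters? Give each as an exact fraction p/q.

alpha_1=11/3, alpha_2=19/4, alpha_3=13, alpha_4=13/2

obs 1: x=1 → posterior Dirichlet(8/3, 15/4, 12, 11/2)
obs 2: x=2 → posterior Dirichlet(8/3, 15/4, 13, 11/2)
obs 3: x=0 → posterior Dirichlet(11/3, 15/4, 13, 11/2)
obs 4: x=3 → posterior Dirichlet(11/3, 15/4, 13, 13/2)
obs 5: x=1 → posterior Dirichlet(11/3, 19/4, 13, 13/2)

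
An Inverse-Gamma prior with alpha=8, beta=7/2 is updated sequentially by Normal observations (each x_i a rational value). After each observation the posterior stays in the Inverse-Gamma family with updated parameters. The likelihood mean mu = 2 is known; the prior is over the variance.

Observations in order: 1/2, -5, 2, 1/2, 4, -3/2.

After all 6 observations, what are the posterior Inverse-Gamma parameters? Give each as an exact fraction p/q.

obs 1: x=1/2 → posterior Inverse-Gamma(17/2, 37/8)
obs 2: x=-5 → posterior Inverse-Gamma(9, 233/8)
obs 3: x=2 → posterior Inverse-Gamma(19/2, 233/8)
obs 4: x=1/2 → posterior Inverse-Gamma(10, 121/4)
obs 5: x=4 → posterior Inverse-Gamma(21/2, 129/4)
obs 6: x=-3/2 → posterior Inverse-Gamma(11, 307/8)

alpha=11, beta=307/8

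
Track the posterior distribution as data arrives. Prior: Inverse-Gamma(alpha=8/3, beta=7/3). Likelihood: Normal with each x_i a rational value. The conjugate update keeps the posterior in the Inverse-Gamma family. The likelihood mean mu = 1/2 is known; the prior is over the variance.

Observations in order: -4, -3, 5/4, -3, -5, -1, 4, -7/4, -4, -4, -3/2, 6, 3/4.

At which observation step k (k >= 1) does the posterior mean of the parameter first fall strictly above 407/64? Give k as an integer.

obs 1: x=-4 → posterior Inverse-Gamma(19/6, 299/24)
obs 2: x=-3 → posterior Inverse-Gamma(11/3, 223/12)
obs 3: x=5/4 → posterior Inverse-Gamma(25/6, 1811/96)
obs 4: x=-3 → posterior Inverse-Gamma(14/3, 2399/96)
obs 5: x=-5 → posterior Inverse-Gamma(31/6, 3851/96)
obs 6: x=-1 → posterior Inverse-Gamma(17/3, 3959/96)
obs 7: x=4 → posterior Inverse-Gamma(37/6, 4547/96)
obs 8: x=-7/4 → posterior Inverse-Gamma(20/3, 2395/48)
obs 9: x=-4 → posterior Inverse-Gamma(43/6, 2881/48)
obs 10: x=-4 → posterior Inverse-Gamma(23/3, 3367/48)
obs 11: x=-3/2 → posterior Inverse-Gamma(49/6, 3463/48)
obs 12: x=6 → posterior Inverse-Gamma(26/3, 4189/48)
obs 13: x=3/4 → posterior Inverse-Gamma(55/6, 8381/96)

k = 2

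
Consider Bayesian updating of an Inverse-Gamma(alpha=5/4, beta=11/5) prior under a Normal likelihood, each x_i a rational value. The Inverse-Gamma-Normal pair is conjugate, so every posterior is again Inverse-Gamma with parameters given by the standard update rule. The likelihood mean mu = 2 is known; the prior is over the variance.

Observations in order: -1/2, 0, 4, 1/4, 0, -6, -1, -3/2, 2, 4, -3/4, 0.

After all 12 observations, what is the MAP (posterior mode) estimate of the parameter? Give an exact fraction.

1687/220

obs 1: x=-1/2 → posterior Inverse-Gamma(7/4, 213/40)
obs 2: x=0 → posterior Inverse-Gamma(9/4, 293/40)
obs 3: x=4 → posterior Inverse-Gamma(11/4, 373/40)
obs 4: x=1/4 → posterior Inverse-Gamma(13/4, 1737/160)
obs 5: x=0 → posterior Inverse-Gamma(15/4, 2057/160)
obs 6: x=-6 → posterior Inverse-Gamma(17/4, 7177/160)
obs 7: x=-1 → posterior Inverse-Gamma(19/4, 7897/160)
obs 8: x=-3/2 → posterior Inverse-Gamma(21/4, 8877/160)
obs 9: x=2 → posterior Inverse-Gamma(23/4, 8877/160)
obs 10: x=4 → posterior Inverse-Gamma(25/4, 9197/160)
obs 11: x=-3/4 → posterior Inverse-Gamma(27/4, 4901/80)
obs 12: x=0 → posterior Inverse-Gamma(29/4, 5061/80)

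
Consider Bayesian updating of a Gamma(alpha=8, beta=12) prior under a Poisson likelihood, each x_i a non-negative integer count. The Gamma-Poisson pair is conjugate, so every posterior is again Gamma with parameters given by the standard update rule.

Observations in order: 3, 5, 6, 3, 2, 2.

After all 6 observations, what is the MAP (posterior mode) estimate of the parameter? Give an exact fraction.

obs 1: x=3 → posterior Gamma(11, 13)
obs 2: x=5 → posterior Gamma(16, 14)
obs 3: x=6 → posterior Gamma(22, 15)
obs 4: x=3 → posterior Gamma(25, 16)
obs 5: x=2 → posterior Gamma(27, 17)
obs 6: x=2 → posterior Gamma(29, 18)

14/9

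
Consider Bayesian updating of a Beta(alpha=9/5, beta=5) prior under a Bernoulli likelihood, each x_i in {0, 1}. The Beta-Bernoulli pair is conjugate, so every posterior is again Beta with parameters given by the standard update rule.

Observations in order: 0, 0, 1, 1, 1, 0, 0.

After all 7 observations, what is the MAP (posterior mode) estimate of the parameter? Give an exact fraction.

19/59

obs 1: x=0 → posterior Beta(9/5, 6)
obs 2: x=0 → posterior Beta(9/5, 7)
obs 3: x=1 → posterior Beta(14/5, 7)
obs 4: x=1 → posterior Beta(19/5, 7)
obs 5: x=1 → posterior Beta(24/5, 7)
obs 6: x=0 → posterior Beta(24/5, 8)
obs 7: x=0 → posterior Beta(24/5, 9)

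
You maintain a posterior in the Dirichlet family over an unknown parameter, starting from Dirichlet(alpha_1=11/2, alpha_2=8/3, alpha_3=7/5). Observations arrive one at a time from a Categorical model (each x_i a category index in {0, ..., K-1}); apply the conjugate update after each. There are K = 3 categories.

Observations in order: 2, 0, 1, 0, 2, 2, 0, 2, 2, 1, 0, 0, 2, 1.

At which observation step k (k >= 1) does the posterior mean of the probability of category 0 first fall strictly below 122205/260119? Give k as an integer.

obs 1: x=2 → posterior Dirichlet(11/2, 8/3, 12/5)
obs 2: x=0 → posterior Dirichlet(13/2, 8/3, 12/5)
obs 3: x=1 → posterior Dirichlet(13/2, 11/3, 12/5)
obs 4: x=0 → posterior Dirichlet(15/2, 11/3, 12/5)
obs 5: x=2 → posterior Dirichlet(15/2, 11/3, 17/5)
obs 6: x=2 → posterior Dirichlet(15/2, 11/3, 22/5)
obs 7: x=0 → posterior Dirichlet(17/2, 11/3, 22/5)
obs 8: x=2 → posterior Dirichlet(17/2, 11/3, 27/5)
obs 9: x=2 → posterior Dirichlet(17/2, 11/3, 32/5)
obs 10: x=1 → posterior Dirichlet(17/2, 14/3, 32/5)
obs 11: x=0 → posterior Dirichlet(19/2, 14/3, 32/5)
obs 12: x=0 → posterior Dirichlet(21/2, 14/3, 32/5)
obs 13: x=2 → posterior Dirichlet(21/2, 14/3, 37/5)
obs 14: x=1 → posterior Dirichlet(21/2, 17/3, 37/5)

k = 9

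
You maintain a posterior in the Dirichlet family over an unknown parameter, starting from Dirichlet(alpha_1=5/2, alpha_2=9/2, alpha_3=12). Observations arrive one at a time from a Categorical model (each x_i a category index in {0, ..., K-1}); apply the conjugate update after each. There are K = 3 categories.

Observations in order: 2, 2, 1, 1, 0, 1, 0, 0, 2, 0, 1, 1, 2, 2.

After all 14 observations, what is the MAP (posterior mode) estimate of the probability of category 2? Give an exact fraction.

obs 1: x=2 → posterior Dirichlet(5/2, 9/2, 13)
obs 2: x=2 → posterior Dirichlet(5/2, 9/2, 14)
obs 3: x=1 → posterior Dirichlet(5/2, 11/2, 14)
obs 4: x=1 → posterior Dirichlet(5/2, 13/2, 14)
obs 5: x=0 → posterior Dirichlet(7/2, 13/2, 14)
obs 6: x=1 → posterior Dirichlet(7/2, 15/2, 14)
obs 7: x=0 → posterior Dirichlet(9/2, 15/2, 14)
obs 8: x=0 → posterior Dirichlet(11/2, 15/2, 14)
obs 9: x=2 → posterior Dirichlet(11/2, 15/2, 15)
obs 10: x=0 → posterior Dirichlet(13/2, 15/2, 15)
obs 11: x=1 → posterior Dirichlet(13/2, 17/2, 15)
obs 12: x=1 → posterior Dirichlet(13/2, 19/2, 15)
obs 13: x=2 → posterior Dirichlet(13/2, 19/2, 16)
obs 14: x=2 → posterior Dirichlet(13/2, 19/2, 17)

8/15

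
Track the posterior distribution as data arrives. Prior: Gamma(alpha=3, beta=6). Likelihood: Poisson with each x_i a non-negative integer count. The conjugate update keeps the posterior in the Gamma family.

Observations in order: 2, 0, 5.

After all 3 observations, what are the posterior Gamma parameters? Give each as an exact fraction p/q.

obs 1: x=2 → posterior Gamma(5, 7)
obs 2: x=0 → posterior Gamma(5, 8)
obs 3: x=5 → posterior Gamma(10, 9)

alpha=10, beta=9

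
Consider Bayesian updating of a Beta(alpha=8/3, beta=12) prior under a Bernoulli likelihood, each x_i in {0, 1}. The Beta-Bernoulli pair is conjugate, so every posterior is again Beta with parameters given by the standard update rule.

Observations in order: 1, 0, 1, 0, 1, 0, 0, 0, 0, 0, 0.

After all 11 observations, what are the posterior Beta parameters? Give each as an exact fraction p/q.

obs 1: x=1 → posterior Beta(11/3, 12)
obs 2: x=0 → posterior Beta(11/3, 13)
obs 3: x=1 → posterior Beta(14/3, 13)
obs 4: x=0 → posterior Beta(14/3, 14)
obs 5: x=1 → posterior Beta(17/3, 14)
obs 6: x=0 → posterior Beta(17/3, 15)
obs 7: x=0 → posterior Beta(17/3, 16)
obs 8: x=0 → posterior Beta(17/3, 17)
obs 9: x=0 → posterior Beta(17/3, 18)
obs 10: x=0 → posterior Beta(17/3, 19)
obs 11: x=0 → posterior Beta(17/3, 20)

alpha=17/3, beta=20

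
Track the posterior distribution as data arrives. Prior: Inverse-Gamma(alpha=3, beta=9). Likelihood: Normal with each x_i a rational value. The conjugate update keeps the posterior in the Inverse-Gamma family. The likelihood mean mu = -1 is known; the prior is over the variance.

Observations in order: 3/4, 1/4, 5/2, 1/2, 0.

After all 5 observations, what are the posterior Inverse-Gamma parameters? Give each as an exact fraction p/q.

obs 1: x=3/4 → posterior Inverse-Gamma(7/2, 337/32)
obs 2: x=1/4 → posterior Inverse-Gamma(4, 181/16)
obs 3: x=5/2 → posterior Inverse-Gamma(9/2, 279/16)
obs 4: x=1/2 → posterior Inverse-Gamma(5, 297/16)
obs 5: x=0 → posterior Inverse-Gamma(11/2, 305/16)

alpha=11/2, beta=305/16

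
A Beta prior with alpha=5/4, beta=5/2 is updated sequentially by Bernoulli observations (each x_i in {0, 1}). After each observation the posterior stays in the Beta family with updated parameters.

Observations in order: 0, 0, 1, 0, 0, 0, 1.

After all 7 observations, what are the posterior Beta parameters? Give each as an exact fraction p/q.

obs 1: x=0 → posterior Beta(5/4, 7/2)
obs 2: x=0 → posterior Beta(5/4, 9/2)
obs 3: x=1 → posterior Beta(9/4, 9/2)
obs 4: x=0 → posterior Beta(9/4, 11/2)
obs 5: x=0 → posterior Beta(9/4, 13/2)
obs 6: x=0 → posterior Beta(9/4, 15/2)
obs 7: x=1 → posterior Beta(13/4, 15/2)

alpha=13/4, beta=15/2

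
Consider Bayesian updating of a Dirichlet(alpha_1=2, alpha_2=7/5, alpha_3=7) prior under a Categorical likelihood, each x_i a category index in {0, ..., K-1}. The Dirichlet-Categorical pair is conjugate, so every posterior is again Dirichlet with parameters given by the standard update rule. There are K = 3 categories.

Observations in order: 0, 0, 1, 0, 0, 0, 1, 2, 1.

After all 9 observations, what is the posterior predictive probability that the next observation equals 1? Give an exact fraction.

22/97

obs 1: x=0 → posterior Dirichlet(3, 7/5, 7)
obs 2: x=0 → posterior Dirichlet(4, 7/5, 7)
obs 3: x=1 → posterior Dirichlet(4, 12/5, 7)
obs 4: x=0 → posterior Dirichlet(5, 12/5, 7)
obs 5: x=0 → posterior Dirichlet(6, 12/5, 7)
obs 6: x=0 → posterior Dirichlet(7, 12/5, 7)
obs 7: x=1 → posterior Dirichlet(7, 17/5, 7)
obs 8: x=2 → posterior Dirichlet(7, 17/5, 8)
obs 9: x=1 → posterior Dirichlet(7, 22/5, 8)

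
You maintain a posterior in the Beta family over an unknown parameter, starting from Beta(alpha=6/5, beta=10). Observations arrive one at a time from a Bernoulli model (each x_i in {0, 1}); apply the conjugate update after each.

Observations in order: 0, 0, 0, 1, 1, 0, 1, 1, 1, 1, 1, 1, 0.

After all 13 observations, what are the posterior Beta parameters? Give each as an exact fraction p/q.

alpha=46/5, beta=15

obs 1: x=0 → posterior Beta(6/5, 11)
obs 2: x=0 → posterior Beta(6/5, 12)
obs 3: x=0 → posterior Beta(6/5, 13)
obs 4: x=1 → posterior Beta(11/5, 13)
obs 5: x=1 → posterior Beta(16/5, 13)
obs 6: x=0 → posterior Beta(16/5, 14)
obs 7: x=1 → posterior Beta(21/5, 14)
obs 8: x=1 → posterior Beta(26/5, 14)
obs 9: x=1 → posterior Beta(31/5, 14)
obs 10: x=1 → posterior Beta(36/5, 14)
obs 11: x=1 → posterior Beta(41/5, 14)
obs 12: x=1 → posterior Beta(46/5, 14)
obs 13: x=0 → posterior Beta(46/5, 15)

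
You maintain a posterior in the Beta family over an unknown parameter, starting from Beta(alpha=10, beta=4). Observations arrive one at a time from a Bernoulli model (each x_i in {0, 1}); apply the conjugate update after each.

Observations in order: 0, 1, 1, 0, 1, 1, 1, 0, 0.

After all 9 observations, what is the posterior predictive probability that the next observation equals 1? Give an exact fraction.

obs 1: x=0 → posterior Beta(10, 5)
obs 2: x=1 → posterior Beta(11, 5)
obs 3: x=1 → posterior Beta(12, 5)
obs 4: x=0 → posterior Beta(12, 6)
obs 5: x=1 → posterior Beta(13, 6)
obs 6: x=1 → posterior Beta(14, 6)
obs 7: x=1 → posterior Beta(15, 6)
obs 8: x=0 → posterior Beta(15, 7)
obs 9: x=0 → posterior Beta(15, 8)

15/23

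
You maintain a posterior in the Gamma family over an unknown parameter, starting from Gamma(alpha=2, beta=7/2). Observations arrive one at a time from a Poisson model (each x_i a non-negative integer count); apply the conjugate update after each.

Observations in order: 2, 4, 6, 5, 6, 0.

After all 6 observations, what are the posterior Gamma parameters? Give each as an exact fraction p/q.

obs 1: x=2 → posterior Gamma(4, 9/2)
obs 2: x=4 → posterior Gamma(8, 11/2)
obs 3: x=6 → posterior Gamma(14, 13/2)
obs 4: x=5 → posterior Gamma(19, 15/2)
obs 5: x=6 → posterior Gamma(25, 17/2)
obs 6: x=0 → posterior Gamma(25, 19/2)

alpha=25, beta=19/2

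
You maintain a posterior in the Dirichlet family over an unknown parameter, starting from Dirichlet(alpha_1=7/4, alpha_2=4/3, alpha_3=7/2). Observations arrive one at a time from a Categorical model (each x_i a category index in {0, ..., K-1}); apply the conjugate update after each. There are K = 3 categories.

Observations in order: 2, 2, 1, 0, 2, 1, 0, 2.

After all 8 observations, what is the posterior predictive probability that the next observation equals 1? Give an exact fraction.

8/35

obs 1: x=2 → posterior Dirichlet(7/4, 4/3, 9/2)
obs 2: x=2 → posterior Dirichlet(7/4, 4/3, 11/2)
obs 3: x=1 → posterior Dirichlet(7/4, 7/3, 11/2)
obs 4: x=0 → posterior Dirichlet(11/4, 7/3, 11/2)
obs 5: x=2 → posterior Dirichlet(11/4, 7/3, 13/2)
obs 6: x=1 → posterior Dirichlet(11/4, 10/3, 13/2)
obs 7: x=0 → posterior Dirichlet(15/4, 10/3, 13/2)
obs 8: x=2 → posterior Dirichlet(15/4, 10/3, 15/2)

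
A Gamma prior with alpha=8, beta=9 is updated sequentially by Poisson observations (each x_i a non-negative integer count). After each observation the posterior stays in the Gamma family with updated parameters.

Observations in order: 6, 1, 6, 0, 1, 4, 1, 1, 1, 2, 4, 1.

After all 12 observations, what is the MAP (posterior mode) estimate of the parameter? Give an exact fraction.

obs 1: x=6 → posterior Gamma(14, 10)
obs 2: x=1 → posterior Gamma(15, 11)
obs 3: x=6 → posterior Gamma(21, 12)
obs 4: x=0 → posterior Gamma(21, 13)
obs 5: x=1 → posterior Gamma(22, 14)
obs 6: x=4 → posterior Gamma(26, 15)
obs 7: x=1 → posterior Gamma(27, 16)
obs 8: x=1 → posterior Gamma(28, 17)
obs 9: x=1 → posterior Gamma(29, 18)
obs 10: x=2 → posterior Gamma(31, 19)
obs 11: x=4 → posterior Gamma(35, 20)
obs 12: x=1 → posterior Gamma(36, 21)

5/3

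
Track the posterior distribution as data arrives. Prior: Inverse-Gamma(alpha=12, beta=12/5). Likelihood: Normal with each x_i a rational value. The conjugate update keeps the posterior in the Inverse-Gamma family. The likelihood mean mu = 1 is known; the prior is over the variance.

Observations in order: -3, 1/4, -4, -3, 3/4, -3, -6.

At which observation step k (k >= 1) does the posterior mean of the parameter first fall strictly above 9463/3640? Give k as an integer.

obs 1: x=-3 → posterior Inverse-Gamma(25/2, 52/5)
obs 2: x=1/4 → posterior Inverse-Gamma(13, 1709/160)
obs 3: x=-4 → posterior Inverse-Gamma(27/2, 3709/160)
obs 4: x=-3 → posterior Inverse-Gamma(14, 4989/160)
obs 5: x=3/4 → posterior Inverse-Gamma(29/2, 2497/80)
obs 6: x=-3 → posterior Inverse-Gamma(15, 3137/80)
obs 7: x=-6 → posterior Inverse-Gamma(31/2, 5097/80)

k = 6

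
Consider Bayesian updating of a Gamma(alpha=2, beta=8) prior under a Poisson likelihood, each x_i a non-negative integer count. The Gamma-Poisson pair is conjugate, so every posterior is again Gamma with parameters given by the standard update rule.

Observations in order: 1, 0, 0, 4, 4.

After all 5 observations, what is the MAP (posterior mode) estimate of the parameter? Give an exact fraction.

10/13

obs 1: x=1 → posterior Gamma(3, 9)
obs 2: x=0 → posterior Gamma(3, 10)
obs 3: x=0 → posterior Gamma(3, 11)
obs 4: x=4 → posterior Gamma(7, 12)
obs 5: x=4 → posterior Gamma(11, 13)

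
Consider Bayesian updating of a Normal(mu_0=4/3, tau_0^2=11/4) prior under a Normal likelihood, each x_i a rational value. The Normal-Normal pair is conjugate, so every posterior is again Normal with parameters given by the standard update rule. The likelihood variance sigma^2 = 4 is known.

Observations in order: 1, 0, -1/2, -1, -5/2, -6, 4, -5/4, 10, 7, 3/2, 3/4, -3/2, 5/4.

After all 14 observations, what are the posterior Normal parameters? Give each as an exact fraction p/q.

mu_0=1939/2040, tau_0^2=22/85

obs 1: x=1 → posterior Normal(97/81, 44/27)
obs 2: x=0 → posterior Normal(97/114, 22/19)
obs 3: x=-1/2 → posterior Normal(23/42, 44/49)
obs 4: x=-1 → posterior Normal(19/72, 11/15)
obs 5: x=-5/2 → posterior Normal(-35/213, 44/71)
obs 6: x=-6 → posterior Normal(-233/246, 22/41)
obs 7: x=4 → posterior Normal(-101/279, 44/93)
obs 8: x=-5/4 → posterior Normal(-569/1248, 11/26)
obs 9: x=10 → posterior Normal(751/1380, 44/115)
obs 10: x=7 → posterior Normal(1675/1512, 22/63)
obs 11: x=3/2 → posterior Normal(1873/1644, 44/137)
obs 12: x=3/4 → posterior Normal(493/444, 11/37)
obs 13: x=-3/2 → posterior Normal(887/954, 44/159)
obs 14: x=5/4 → posterior Normal(1939/2040, 22/85)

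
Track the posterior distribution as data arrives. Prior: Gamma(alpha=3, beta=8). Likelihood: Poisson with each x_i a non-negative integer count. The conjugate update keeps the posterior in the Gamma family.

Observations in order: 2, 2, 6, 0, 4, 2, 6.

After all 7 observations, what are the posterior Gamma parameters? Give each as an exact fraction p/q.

obs 1: x=2 → posterior Gamma(5, 9)
obs 2: x=2 → posterior Gamma(7, 10)
obs 3: x=6 → posterior Gamma(13, 11)
obs 4: x=0 → posterior Gamma(13, 12)
obs 5: x=4 → posterior Gamma(17, 13)
obs 6: x=2 → posterior Gamma(19, 14)
obs 7: x=6 → posterior Gamma(25, 15)

alpha=25, beta=15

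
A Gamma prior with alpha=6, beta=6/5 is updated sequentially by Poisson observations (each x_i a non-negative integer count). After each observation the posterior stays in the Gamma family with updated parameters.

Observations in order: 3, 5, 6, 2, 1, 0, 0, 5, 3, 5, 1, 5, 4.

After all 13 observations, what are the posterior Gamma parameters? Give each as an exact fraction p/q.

obs 1: x=3 → posterior Gamma(9, 11/5)
obs 2: x=5 → posterior Gamma(14, 16/5)
obs 3: x=6 → posterior Gamma(20, 21/5)
obs 4: x=2 → posterior Gamma(22, 26/5)
obs 5: x=1 → posterior Gamma(23, 31/5)
obs 6: x=0 → posterior Gamma(23, 36/5)
obs 7: x=0 → posterior Gamma(23, 41/5)
obs 8: x=5 → posterior Gamma(28, 46/5)
obs 9: x=3 → posterior Gamma(31, 51/5)
obs 10: x=5 → posterior Gamma(36, 56/5)
obs 11: x=1 → posterior Gamma(37, 61/5)
obs 12: x=5 → posterior Gamma(42, 66/5)
obs 13: x=4 → posterior Gamma(46, 71/5)

alpha=46, beta=71/5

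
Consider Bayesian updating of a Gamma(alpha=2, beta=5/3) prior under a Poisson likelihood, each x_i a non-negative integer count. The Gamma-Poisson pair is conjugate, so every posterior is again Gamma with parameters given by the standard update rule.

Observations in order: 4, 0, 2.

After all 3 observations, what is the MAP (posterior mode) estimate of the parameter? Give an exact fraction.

3/2

obs 1: x=4 → posterior Gamma(6, 8/3)
obs 2: x=0 → posterior Gamma(6, 11/3)
obs 3: x=2 → posterior Gamma(8, 14/3)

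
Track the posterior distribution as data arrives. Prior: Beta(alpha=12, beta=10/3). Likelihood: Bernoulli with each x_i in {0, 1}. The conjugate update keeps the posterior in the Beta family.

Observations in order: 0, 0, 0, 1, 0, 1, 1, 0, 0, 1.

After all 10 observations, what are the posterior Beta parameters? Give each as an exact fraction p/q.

obs 1: x=0 → posterior Beta(12, 13/3)
obs 2: x=0 → posterior Beta(12, 16/3)
obs 3: x=0 → posterior Beta(12, 19/3)
obs 4: x=1 → posterior Beta(13, 19/3)
obs 5: x=0 → posterior Beta(13, 22/3)
obs 6: x=1 → posterior Beta(14, 22/3)
obs 7: x=1 → posterior Beta(15, 22/3)
obs 8: x=0 → posterior Beta(15, 25/3)
obs 9: x=0 → posterior Beta(15, 28/3)
obs 10: x=1 → posterior Beta(16, 28/3)

alpha=16, beta=28/3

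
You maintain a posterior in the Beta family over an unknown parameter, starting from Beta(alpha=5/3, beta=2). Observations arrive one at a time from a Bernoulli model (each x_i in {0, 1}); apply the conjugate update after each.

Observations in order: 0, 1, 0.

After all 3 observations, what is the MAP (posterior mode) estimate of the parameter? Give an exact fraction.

obs 1: x=0 → posterior Beta(5/3, 3)
obs 2: x=1 → posterior Beta(8/3, 3)
obs 3: x=0 → posterior Beta(8/3, 4)

5/14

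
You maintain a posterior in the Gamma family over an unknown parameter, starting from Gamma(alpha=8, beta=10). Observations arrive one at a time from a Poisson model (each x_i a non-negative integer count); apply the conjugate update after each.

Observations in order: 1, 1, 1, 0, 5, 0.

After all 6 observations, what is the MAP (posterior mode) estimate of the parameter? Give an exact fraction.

15/16

obs 1: x=1 → posterior Gamma(9, 11)
obs 2: x=1 → posterior Gamma(10, 12)
obs 3: x=1 → posterior Gamma(11, 13)
obs 4: x=0 → posterior Gamma(11, 14)
obs 5: x=5 → posterior Gamma(16, 15)
obs 6: x=0 → posterior Gamma(16, 16)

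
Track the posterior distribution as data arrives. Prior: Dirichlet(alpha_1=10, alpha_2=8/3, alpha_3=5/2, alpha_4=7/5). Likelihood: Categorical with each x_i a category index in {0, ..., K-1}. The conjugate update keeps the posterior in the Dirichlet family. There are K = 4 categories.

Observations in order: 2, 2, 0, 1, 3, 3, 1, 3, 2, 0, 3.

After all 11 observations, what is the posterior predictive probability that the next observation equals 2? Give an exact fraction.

obs 1: x=2 → posterior Dirichlet(10, 8/3, 7/2, 7/5)
obs 2: x=2 → posterior Dirichlet(10, 8/3, 9/2, 7/5)
obs 3: x=0 → posterior Dirichlet(11, 8/3, 9/2, 7/5)
obs 4: x=1 → posterior Dirichlet(11, 11/3, 9/2, 7/5)
obs 5: x=3 → posterior Dirichlet(11, 11/3, 9/2, 12/5)
obs 6: x=3 → posterior Dirichlet(11, 11/3, 9/2, 17/5)
obs 7: x=1 → posterior Dirichlet(11, 14/3, 9/2, 17/5)
obs 8: x=3 → posterior Dirichlet(11, 14/3, 9/2, 22/5)
obs 9: x=2 → posterior Dirichlet(11, 14/3, 11/2, 22/5)
obs 10: x=0 → posterior Dirichlet(12, 14/3, 11/2, 22/5)
obs 11: x=3 → posterior Dirichlet(12, 14/3, 11/2, 27/5)

165/827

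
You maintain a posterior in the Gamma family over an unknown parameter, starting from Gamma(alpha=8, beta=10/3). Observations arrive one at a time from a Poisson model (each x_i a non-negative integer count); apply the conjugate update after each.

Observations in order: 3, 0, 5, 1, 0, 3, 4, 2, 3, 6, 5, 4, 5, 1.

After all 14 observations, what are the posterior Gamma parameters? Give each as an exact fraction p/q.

obs 1: x=3 → posterior Gamma(11, 13/3)
obs 2: x=0 → posterior Gamma(11, 16/3)
obs 3: x=5 → posterior Gamma(16, 19/3)
obs 4: x=1 → posterior Gamma(17, 22/3)
obs 5: x=0 → posterior Gamma(17, 25/3)
obs 6: x=3 → posterior Gamma(20, 28/3)
obs 7: x=4 → posterior Gamma(24, 31/3)
obs 8: x=2 → posterior Gamma(26, 34/3)
obs 9: x=3 → posterior Gamma(29, 37/3)
obs 10: x=6 → posterior Gamma(35, 40/3)
obs 11: x=5 → posterior Gamma(40, 43/3)
obs 12: x=4 → posterior Gamma(44, 46/3)
obs 13: x=5 → posterior Gamma(49, 49/3)
obs 14: x=1 → posterior Gamma(50, 52/3)

alpha=50, beta=52/3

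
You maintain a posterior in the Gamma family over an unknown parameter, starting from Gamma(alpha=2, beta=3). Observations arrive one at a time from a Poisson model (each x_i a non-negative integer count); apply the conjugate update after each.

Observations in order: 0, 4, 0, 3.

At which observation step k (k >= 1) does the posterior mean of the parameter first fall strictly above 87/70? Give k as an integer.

obs 1: x=0 → posterior Gamma(2, 4)
obs 2: x=4 → posterior Gamma(6, 5)
obs 3: x=0 → posterior Gamma(6, 6)
obs 4: x=3 → posterior Gamma(9, 7)

k = 4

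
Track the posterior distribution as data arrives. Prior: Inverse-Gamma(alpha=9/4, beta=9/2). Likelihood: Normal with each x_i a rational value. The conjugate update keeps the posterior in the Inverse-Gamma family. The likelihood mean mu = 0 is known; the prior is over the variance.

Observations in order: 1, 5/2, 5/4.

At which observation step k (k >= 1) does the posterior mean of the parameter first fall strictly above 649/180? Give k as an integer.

obs 1: x=1 → posterior Inverse-Gamma(11/4, 5)
obs 2: x=5/2 → posterior Inverse-Gamma(13/4, 65/8)
obs 3: x=5/4 → posterior Inverse-Gamma(15/4, 285/32)

k = 2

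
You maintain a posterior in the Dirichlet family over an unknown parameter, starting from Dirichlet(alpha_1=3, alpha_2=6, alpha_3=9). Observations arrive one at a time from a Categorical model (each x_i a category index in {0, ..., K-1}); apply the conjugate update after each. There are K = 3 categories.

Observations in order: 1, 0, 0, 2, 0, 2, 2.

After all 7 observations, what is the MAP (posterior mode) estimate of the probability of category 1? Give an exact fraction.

obs 1: x=1 → posterior Dirichlet(3, 7, 9)
obs 2: x=0 → posterior Dirichlet(4, 7, 9)
obs 3: x=0 → posterior Dirichlet(5, 7, 9)
obs 4: x=2 → posterior Dirichlet(5, 7, 10)
obs 5: x=0 → posterior Dirichlet(6, 7, 10)
obs 6: x=2 → posterior Dirichlet(6, 7, 11)
obs 7: x=2 → posterior Dirichlet(6, 7, 12)

3/11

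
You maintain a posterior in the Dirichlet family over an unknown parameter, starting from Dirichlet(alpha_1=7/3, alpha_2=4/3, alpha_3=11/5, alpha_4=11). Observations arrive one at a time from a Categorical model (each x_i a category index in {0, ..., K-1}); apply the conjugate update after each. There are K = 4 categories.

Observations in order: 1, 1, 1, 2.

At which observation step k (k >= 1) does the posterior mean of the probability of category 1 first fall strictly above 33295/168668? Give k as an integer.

obs 1: x=1 → posterior Dirichlet(7/3, 7/3, 11/5, 11)
obs 2: x=1 → posterior Dirichlet(7/3, 10/3, 11/5, 11)
obs 3: x=1 → posterior Dirichlet(7/3, 13/3, 11/5, 11)
obs 4: x=2 → posterior Dirichlet(7/3, 13/3, 16/5, 11)

k = 3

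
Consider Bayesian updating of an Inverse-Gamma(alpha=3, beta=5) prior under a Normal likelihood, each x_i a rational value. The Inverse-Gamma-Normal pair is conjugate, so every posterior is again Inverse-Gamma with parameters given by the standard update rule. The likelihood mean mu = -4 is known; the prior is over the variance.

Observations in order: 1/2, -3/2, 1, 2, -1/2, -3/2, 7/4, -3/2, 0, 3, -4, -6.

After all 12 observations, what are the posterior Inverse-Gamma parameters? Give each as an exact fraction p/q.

alpha=9, beta=3589/32

obs 1: x=1/2 → posterior Inverse-Gamma(7/2, 121/8)
obs 2: x=-3/2 → posterior Inverse-Gamma(4, 73/4)
obs 3: x=1 → posterior Inverse-Gamma(9/2, 123/4)
obs 4: x=2 → posterior Inverse-Gamma(5, 195/4)
obs 5: x=-1/2 → posterior Inverse-Gamma(11/2, 439/8)
obs 6: x=-3/2 → posterior Inverse-Gamma(6, 58)
obs 7: x=7/4 → posterior Inverse-Gamma(13/2, 2385/32)
obs 8: x=-3/2 → posterior Inverse-Gamma(7, 2485/32)
obs 9: x=0 → posterior Inverse-Gamma(15/2, 2741/32)
obs 10: x=3 → posterior Inverse-Gamma(8, 3525/32)
obs 11: x=-4 → posterior Inverse-Gamma(17/2, 3525/32)
obs 12: x=-6 → posterior Inverse-Gamma(9, 3589/32)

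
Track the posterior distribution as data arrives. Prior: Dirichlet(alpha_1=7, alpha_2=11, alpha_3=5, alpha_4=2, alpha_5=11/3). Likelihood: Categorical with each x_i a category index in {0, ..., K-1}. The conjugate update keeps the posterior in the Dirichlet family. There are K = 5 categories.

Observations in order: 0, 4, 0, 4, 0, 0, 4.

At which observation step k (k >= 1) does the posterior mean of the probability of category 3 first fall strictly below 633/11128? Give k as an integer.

obs 1: x=0 → posterior Dirichlet(8, 11, 5, 2, 11/3)
obs 2: x=4 → posterior Dirichlet(8, 11, 5, 2, 14/3)
obs 3: x=0 → posterior Dirichlet(9, 11, 5, 2, 14/3)
obs 4: x=4 → posterior Dirichlet(9, 11, 5, 2, 17/3)
obs 5: x=0 → posterior Dirichlet(10, 11, 5, 2, 17/3)
obs 6: x=0 → posterior Dirichlet(11, 11, 5, 2, 17/3)
obs 7: x=4 → posterior Dirichlet(11, 11, 5, 2, 20/3)

k = 7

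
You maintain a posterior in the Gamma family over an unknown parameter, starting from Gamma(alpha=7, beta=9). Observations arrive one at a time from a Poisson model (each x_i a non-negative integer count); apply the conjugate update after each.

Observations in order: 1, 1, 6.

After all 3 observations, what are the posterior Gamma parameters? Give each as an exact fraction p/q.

obs 1: x=1 → posterior Gamma(8, 10)
obs 2: x=1 → posterior Gamma(9, 11)
obs 3: x=6 → posterior Gamma(15, 12)

alpha=15, beta=12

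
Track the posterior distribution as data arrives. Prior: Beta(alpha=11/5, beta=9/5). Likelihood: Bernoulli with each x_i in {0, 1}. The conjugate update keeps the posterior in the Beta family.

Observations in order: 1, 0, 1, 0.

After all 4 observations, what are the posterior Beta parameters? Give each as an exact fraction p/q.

alpha=21/5, beta=19/5

obs 1: x=1 → posterior Beta(16/5, 9/5)
obs 2: x=0 → posterior Beta(16/5, 14/5)
obs 3: x=1 → posterior Beta(21/5, 14/5)
obs 4: x=0 → posterior Beta(21/5, 19/5)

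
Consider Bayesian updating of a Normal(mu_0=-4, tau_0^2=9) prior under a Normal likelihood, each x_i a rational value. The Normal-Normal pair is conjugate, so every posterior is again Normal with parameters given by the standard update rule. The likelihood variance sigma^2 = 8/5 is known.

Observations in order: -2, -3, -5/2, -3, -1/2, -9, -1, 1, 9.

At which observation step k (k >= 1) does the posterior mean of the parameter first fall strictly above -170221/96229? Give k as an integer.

obs 1: x=-2 → posterior Normal(-122/53, 72/53)
obs 2: x=-3 → posterior Normal(-257/98, 36/49)
obs 3: x=-5/2 → posterior Normal(-739/286, 72/143)
obs 4: x=-3 → posterior Normal(-1009/376, 18/47)
obs 5: x=-1/2 → posterior Normal(-527/233, 72/233)
obs 6: x=-9 → posterior Normal(-466/139, 36/139)
obs 7: x=-1 → posterior Normal(-977/323, 72/323)
obs 8: x=1 → posterior Normal(-233/92, 9/46)
obs 9: x=9 → posterior Normal(-527/413, 72/413)

k = 9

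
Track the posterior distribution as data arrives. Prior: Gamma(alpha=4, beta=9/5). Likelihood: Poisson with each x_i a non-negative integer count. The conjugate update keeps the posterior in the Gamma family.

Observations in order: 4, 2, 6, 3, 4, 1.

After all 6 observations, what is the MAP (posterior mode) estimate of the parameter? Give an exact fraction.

obs 1: x=4 → posterior Gamma(8, 14/5)
obs 2: x=2 → posterior Gamma(10, 19/5)
obs 3: x=6 → posterior Gamma(16, 24/5)
obs 4: x=3 → posterior Gamma(19, 29/5)
obs 5: x=4 → posterior Gamma(23, 34/5)
obs 6: x=1 → posterior Gamma(24, 39/5)

115/39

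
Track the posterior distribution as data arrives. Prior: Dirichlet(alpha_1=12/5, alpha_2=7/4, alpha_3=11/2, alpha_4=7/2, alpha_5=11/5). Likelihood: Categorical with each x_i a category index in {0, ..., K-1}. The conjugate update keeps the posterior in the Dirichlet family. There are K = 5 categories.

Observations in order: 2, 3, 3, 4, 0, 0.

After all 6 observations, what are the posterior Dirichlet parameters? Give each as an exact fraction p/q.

alpha_1=22/5, alpha_2=7/4, alpha_3=13/2, alpha_4=11/2, alpha_5=16/5

obs 1: x=2 → posterior Dirichlet(12/5, 7/4, 13/2, 7/2, 11/5)
obs 2: x=3 → posterior Dirichlet(12/5, 7/4, 13/2, 9/2, 11/5)
obs 3: x=3 → posterior Dirichlet(12/5, 7/4, 13/2, 11/2, 11/5)
obs 4: x=4 → posterior Dirichlet(12/5, 7/4, 13/2, 11/2, 16/5)
obs 5: x=0 → posterior Dirichlet(17/5, 7/4, 13/2, 11/2, 16/5)
obs 6: x=0 → posterior Dirichlet(22/5, 7/4, 13/2, 11/2, 16/5)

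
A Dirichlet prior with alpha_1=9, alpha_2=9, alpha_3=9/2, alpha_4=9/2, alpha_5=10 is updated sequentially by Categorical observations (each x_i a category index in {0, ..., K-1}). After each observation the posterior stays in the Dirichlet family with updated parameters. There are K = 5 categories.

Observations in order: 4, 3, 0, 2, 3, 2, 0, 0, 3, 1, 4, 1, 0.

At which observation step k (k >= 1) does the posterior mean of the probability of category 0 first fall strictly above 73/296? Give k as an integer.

k = 3

obs 1: x=4 → posterior Dirichlet(9, 9, 9/2, 9/2, 11)
obs 2: x=3 → posterior Dirichlet(9, 9, 9/2, 11/2, 11)
obs 3: x=0 → posterior Dirichlet(10, 9, 9/2, 11/2, 11)
obs 4: x=2 → posterior Dirichlet(10, 9, 11/2, 11/2, 11)
obs 5: x=3 → posterior Dirichlet(10, 9, 11/2, 13/2, 11)
obs 6: x=2 → posterior Dirichlet(10, 9, 13/2, 13/2, 11)
obs 7: x=0 → posterior Dirichlet(11, 9, 13/2, 13/2, 11)
obs 8: x=0 → posterior Dirichlet(12, 9, 13/2, 13/2, 11)
obs 9: x=3 → posterior Dirichlet(12, 9, 13/2, 15/2, 11)
obs 10: x=1 → posterior Dirichlet(12, 10, 13/2, 15/2, 11)
obs 11: x=4 → posterior Dirichlet(12, 10, 13/2, 15/2, 12)
obs 12: x=1 → posterior Dirichlet(12, 11, 13/2, 15/2, 12)
obs 13: x=0 → posterior Dirichlet(13, 11, 13/2, 15/2, 12)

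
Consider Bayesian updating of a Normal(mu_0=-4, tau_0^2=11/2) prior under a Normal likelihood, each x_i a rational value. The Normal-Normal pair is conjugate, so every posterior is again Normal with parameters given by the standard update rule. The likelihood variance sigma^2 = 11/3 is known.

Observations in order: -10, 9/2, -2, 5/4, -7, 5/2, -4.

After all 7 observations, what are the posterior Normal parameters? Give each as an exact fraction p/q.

mu_0=-209/92, tau_0^2=11/23

obs 1: x=-10 → posterior Normal(-38/5, 11/5)
obs 2: x=9/2 → posterior Normal(-49/16, 11/8)
obs 3: x=-2 → posterior Normal(-61/22, 1)
obs 4: x=5/4 → posterior Normal(-107/56, 11/14)
obs 5: x=-7 → posterior Normal(-191/68, 11/17)
obs 6: x=5/2 → posterior Normal(-161/80, 11/20)
obs 7: x=-4 → posterior Normal(-209/92, 11/23)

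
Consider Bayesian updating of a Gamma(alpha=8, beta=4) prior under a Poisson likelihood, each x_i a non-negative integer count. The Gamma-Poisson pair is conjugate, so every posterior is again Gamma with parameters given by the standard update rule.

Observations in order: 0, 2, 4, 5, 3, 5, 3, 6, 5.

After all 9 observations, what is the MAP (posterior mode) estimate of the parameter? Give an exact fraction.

40/13

obs 1: x=0 → posterior Gamma(8, 5)
obs 2: x=2 → posterior Gamma(10, 6)
obs 3: x=4 → posterior Gamma(14, 7)
obs 4: x=5 → posterior Gamma(19, 8)
obs 5: x=3 → posterior Gamma(22, 9)
obs 6: x=5 → posterior Gamma(27, 10)
obs 7: x=3 → posterior Gamma(30, 11)
obs 8: x=6 → posterior Gamma(36, 12)
obs 9: x=5 → posterior Gamma(41, 13)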